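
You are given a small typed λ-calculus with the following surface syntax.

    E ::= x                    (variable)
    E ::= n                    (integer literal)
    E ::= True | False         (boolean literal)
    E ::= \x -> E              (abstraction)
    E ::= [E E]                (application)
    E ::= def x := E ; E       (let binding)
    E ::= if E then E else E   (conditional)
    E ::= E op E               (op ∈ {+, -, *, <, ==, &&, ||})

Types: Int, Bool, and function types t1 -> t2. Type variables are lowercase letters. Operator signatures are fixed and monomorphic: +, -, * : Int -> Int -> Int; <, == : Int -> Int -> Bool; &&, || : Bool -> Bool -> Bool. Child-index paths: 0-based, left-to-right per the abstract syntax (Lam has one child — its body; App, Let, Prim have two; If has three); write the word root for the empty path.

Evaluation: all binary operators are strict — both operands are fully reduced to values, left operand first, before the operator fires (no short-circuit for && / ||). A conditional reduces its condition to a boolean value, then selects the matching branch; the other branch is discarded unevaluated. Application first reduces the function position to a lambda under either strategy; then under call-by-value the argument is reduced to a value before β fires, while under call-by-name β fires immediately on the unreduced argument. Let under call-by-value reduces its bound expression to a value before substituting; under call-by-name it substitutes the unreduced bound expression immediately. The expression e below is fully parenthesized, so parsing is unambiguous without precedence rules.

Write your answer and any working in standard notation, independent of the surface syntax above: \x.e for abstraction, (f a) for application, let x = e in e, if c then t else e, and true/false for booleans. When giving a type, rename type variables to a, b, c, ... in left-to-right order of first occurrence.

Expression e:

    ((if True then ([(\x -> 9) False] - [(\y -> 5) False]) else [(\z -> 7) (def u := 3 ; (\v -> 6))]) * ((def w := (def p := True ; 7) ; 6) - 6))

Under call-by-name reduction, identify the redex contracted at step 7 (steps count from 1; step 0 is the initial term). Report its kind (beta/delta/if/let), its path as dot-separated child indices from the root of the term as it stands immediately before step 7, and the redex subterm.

Answer: delta at root : (4 * 0)

Working:
step 0: ((if true then (((\x.9) false) - ((\y.5) false)) else ((\z.7) (let u = 3 in (\v.6)))) * ((let w = (let p = true in 7) in 6) - 6))
step 1: [if@0] ((((\x.9) false) - ((\y.5) false)) * ((let w = (let p = true in 7) in 6) - 6))
step 2: [beta@0.0] ((9 - ((\y.5) false)) * ((let w = (let p = true in 7) in 6) - 6))
step 3: [beta@0.1] ((9 - 5) * ((let w = (let p = true in 7) in 6) - 6))
step 4: [delta@0] (4 * ((let w = (let p = true in 7) in 6) - 6))
step 5: [let@1.0] (4 * (6 - 6))
step 6: [delta@1] (4 * 0)
step 7: [delta@root] 0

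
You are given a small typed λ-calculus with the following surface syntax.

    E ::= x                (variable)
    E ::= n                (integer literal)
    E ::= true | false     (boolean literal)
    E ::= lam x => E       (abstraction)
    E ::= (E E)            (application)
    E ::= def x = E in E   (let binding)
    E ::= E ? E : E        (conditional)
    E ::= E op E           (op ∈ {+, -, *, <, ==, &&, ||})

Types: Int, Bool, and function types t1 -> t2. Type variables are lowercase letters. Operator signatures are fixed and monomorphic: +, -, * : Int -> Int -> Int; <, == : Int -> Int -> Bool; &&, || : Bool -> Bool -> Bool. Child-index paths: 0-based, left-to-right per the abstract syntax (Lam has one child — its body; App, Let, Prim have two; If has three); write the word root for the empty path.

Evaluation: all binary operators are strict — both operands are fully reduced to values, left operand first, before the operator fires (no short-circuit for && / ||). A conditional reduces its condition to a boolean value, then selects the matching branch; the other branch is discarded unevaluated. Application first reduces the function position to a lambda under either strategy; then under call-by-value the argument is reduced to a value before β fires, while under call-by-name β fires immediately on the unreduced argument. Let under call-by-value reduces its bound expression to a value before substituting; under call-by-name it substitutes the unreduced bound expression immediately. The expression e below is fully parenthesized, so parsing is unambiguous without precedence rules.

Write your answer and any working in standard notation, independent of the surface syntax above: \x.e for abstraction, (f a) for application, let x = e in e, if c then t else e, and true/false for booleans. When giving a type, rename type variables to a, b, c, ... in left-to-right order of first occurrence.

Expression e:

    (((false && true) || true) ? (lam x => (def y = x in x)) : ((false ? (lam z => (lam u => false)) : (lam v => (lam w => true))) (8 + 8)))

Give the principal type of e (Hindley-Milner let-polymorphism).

Answer: Bool -> Bool

Derivation:
  unify Bool ~ Bool
  unify Bool ~ Bool
  unify Bool ~ Bool
  unify Bool ~ Bool
  unify Bool ~ Bool
x : a
let y : a
x : a
\x._ : a -> a
  unify Bool ~ Bool
\u._ : c -> Bool
\z._ : b -> c -> Bool
\w._ : e -> Bool
\v._ : d -> e -> Bool
  unify b -> c -> Bool ~ d -> e -> Bool
  unify b ~ d
  unify c -> Bool ~ e -> Bool
  unify c ~ e
  unify Bool ~ Bool
  unify Int ~ Int
  unify Int ~ Int
  unify d -> e -> Bool ~ Int -> f
  unify d ~ Int
  unify e -> Bool ~ f
_ _ : e -> Bool
  unify a -> a ~ e -> Bool
  unify a ~ e
  unify e ~ Bool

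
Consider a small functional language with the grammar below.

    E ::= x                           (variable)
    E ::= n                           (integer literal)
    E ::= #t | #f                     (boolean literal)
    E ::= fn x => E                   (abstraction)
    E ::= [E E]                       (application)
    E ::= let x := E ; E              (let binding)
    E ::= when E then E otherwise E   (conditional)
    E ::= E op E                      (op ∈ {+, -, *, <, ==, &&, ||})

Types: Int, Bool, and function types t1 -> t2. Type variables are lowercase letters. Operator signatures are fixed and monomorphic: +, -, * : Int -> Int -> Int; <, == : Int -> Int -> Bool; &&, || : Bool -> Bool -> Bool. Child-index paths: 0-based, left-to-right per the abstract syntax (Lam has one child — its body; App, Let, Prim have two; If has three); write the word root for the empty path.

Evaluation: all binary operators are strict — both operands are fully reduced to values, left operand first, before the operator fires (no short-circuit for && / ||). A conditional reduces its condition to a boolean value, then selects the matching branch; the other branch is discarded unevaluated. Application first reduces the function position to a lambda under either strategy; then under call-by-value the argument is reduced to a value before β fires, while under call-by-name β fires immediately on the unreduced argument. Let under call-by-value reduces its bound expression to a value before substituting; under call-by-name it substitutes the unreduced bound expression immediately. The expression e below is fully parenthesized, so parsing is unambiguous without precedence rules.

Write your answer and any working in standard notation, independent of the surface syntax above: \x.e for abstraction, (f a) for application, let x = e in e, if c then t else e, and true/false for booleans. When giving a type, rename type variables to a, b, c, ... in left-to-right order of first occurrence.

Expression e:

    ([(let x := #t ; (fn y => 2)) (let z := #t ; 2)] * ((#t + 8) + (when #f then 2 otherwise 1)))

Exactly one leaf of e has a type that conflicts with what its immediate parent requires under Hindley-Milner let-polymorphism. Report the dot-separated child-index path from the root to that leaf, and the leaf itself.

Answer: 1.0.0 : true

Trace:
let x : Bool
\y._ : a -> Int
let z : Bool
  unify a -> Int ~ Int -> b
  unify a ~ Int
  unify Int ~ b
_ _ : Int
  unify Int ~ Int
  unify Bool ~ Int
  FAIL: mismatch Bool ~ Int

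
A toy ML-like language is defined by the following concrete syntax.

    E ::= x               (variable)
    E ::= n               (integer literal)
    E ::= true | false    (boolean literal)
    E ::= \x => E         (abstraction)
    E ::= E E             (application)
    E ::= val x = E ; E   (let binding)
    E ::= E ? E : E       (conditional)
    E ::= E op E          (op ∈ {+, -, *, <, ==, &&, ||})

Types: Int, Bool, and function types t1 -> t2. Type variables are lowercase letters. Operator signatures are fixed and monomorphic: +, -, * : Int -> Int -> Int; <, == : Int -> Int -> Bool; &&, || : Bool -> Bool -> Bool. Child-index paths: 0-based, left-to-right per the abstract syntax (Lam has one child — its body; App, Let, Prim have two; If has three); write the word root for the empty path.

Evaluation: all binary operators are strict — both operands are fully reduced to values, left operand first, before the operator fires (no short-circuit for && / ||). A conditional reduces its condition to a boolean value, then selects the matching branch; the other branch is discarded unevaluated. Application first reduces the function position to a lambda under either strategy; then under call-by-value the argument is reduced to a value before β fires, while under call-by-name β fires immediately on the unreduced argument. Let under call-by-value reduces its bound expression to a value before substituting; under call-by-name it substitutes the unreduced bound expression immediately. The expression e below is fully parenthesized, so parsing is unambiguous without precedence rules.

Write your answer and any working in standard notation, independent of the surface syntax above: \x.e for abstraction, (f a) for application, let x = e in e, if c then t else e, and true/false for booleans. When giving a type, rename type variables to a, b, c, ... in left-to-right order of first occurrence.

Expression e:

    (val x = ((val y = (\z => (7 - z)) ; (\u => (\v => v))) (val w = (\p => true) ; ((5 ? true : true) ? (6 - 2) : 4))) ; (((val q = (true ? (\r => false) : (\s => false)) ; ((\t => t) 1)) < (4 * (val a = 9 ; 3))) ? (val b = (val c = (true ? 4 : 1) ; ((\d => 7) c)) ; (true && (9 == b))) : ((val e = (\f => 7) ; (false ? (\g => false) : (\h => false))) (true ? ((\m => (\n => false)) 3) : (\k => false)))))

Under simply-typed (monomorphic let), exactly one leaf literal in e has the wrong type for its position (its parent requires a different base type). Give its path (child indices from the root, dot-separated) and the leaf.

Trace:
  unify Int ~ Int
z : a
  unify a ~ Int
\z._ : Int -> Int
let y : Int -> Int
v : c
\v._ : c -> c
\u._ : b -> c -> c
\p._ : d -> Bool
let w : d -> Bool
  unify Int ~ Bool
  FAIL: mismatch Int ~ Bool

Answer: 0.1.1.0.0 : 5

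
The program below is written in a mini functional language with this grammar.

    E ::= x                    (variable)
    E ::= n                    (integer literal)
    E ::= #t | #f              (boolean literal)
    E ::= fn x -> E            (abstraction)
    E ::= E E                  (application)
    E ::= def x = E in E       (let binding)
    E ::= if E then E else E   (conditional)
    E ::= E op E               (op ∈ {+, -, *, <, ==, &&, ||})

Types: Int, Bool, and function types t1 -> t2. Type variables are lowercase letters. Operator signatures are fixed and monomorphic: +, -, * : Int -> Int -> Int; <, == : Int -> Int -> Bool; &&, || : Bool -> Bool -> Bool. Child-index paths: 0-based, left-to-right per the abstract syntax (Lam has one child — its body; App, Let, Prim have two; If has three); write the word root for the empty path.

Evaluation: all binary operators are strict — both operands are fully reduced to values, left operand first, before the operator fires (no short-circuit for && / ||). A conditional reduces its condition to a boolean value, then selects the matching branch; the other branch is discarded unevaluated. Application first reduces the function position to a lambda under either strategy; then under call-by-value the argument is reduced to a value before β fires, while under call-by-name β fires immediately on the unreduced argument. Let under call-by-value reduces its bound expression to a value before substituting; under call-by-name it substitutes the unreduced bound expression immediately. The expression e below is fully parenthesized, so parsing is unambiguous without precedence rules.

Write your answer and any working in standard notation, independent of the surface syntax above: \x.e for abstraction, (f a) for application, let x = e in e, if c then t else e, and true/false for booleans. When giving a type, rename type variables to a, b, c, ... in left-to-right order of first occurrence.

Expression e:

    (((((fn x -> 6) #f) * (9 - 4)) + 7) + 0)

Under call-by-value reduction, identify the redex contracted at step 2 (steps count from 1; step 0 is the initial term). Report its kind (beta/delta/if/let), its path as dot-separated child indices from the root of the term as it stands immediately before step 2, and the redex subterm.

Derivation:
step 0: (((((\x.6) false) * (9 - 4)) + 7) + 0)
step 1: [beta@0.0.0] (((6 * (9 - 4)) + 7) + 0)
step 2: [delta@0.0.1] (((6 * 5) + 7) + 0)

Answer: delta at 0.0.1 : (9 - 4)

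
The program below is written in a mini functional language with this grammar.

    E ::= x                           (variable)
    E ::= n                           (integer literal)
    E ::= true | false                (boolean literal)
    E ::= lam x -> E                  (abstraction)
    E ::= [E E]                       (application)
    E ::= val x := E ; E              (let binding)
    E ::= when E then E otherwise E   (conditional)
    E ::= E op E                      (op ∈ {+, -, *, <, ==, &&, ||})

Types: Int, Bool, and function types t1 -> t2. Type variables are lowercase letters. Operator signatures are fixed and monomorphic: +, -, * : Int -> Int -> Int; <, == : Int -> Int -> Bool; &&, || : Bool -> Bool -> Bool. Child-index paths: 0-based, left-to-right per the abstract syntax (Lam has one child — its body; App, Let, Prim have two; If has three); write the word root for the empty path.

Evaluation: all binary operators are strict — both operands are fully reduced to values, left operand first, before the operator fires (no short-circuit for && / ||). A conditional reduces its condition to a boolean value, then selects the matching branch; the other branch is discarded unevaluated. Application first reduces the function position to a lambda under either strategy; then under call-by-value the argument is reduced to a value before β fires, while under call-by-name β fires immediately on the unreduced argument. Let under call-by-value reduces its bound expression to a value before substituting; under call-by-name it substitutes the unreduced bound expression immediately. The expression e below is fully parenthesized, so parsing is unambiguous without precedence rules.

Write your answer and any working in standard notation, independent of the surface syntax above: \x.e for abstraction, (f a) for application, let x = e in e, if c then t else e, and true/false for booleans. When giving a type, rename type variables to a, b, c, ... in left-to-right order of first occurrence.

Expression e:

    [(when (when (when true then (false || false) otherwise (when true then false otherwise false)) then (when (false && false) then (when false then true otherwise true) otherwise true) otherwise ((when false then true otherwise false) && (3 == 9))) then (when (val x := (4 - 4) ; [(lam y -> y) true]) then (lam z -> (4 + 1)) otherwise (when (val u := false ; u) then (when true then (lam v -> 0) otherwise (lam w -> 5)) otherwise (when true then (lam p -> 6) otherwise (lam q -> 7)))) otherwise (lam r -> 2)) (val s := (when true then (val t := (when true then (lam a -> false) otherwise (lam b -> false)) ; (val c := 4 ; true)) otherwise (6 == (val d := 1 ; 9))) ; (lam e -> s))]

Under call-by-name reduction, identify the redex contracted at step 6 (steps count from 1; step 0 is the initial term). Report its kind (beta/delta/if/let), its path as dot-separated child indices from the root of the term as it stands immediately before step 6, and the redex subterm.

Working:
step 0: ((if (if (if true then (false || false) else (if true then false else false)) then (if (false && false) then (if false then true else true) else true) else ((if false then true else false) && (3 == 9))) then (if (let x = (4 - 4) in ((\y.y) true)) then (\z.(4 + 1)) else (if (let u = false in u) then (if true then (\v.0) else (\w.5)) else (if true then (\p.6) else (\q.7)))) else (\r.2)) (let s = (if true then (let t = (if true then (\a.false) else (\b.false)) in (let c = 4 in true)) else (6 == (let d = 1 in 9))) in (\e.s)))
step 1: [if@0.0.0] ((if (if (false || false) then (if (false && false) then (if false then true else true) else true) else ((if false then true else false) && (3 == 9))) then (if (let x = (4 - 4) in ((\y.y) true)) then (\z.(4 + 1)) else (if (let u = false in u) then (if true then (\v.0) else (\w.5)) else (if true then (\p.6) else (\q.7)))) else (\r.2)) (let s = (if true then (let t = (if true then (\a.false) else (\b.false)) in (let c = 4 in true)) else (6 == (let d = 1 in 9))) in (\e.s)))
step 2: [delta@0.0.0] ((if (if false then (if (false && false) then (if false then true else true) else true) else ((if false then true else false) && (3 == 9))) then (if (let x = (4 - 4) in ((\y.y) true)) then (\z.(4 + 1)) else (if (let u = false in u) then (if true then (\v.0) else (\w.5)) else (if true then (\p.6) else (\q.7)))) else (\r.2)) (let s = (if true then (let t = (if true then (\a.false) else (\b.false)) in (let c = 4 in true)) else (6 == (let d = 1 in 9))) in (\e.s)))
step 3: [if@0.0] ((if ((if false then true else false) && (3 == 9)) then (if (let x = (4 - 4) in ((\y.y) true)) then (\z.(4 + 1)) else (if (let u = false in u) then (if true then (\v.0) else (\w.5)) else (if true then (\p.6) else (\q.7)))) else (\r.2)) (let s = (if true then (let t = (if true then (\a.false) else (\b.false)) in (let c = 4 in true)) else (6 == (let d = 1 in 9))) in (\e.s)))
step 4: [if@0.0.0] ((if (false && (3 == 9)) then (if (let x = (4 - 4) in ((\y.y) true)) then (\z.(4 + 1)) else (if (let u = false in u) then (if true then (\v.0) else (\w.5)) else (if true then (\p.6) else (\q.7)))) else (\r.2)) (let s = (if true then (let t = (if true then (\a.false) else (\b.false)) in (let c = 4 in true)) else (6 == (let d = 1 in 9))) in (\e.s)))
step 5: [delta@0.0.1] ((if (false && false) then (if (let x = (4 - 4) in ((\y.y) true)) then (\z.(4 + 1)) else (if (let u = false in u) then (if true then (\v.0) else (\w.5)) else (if true then (\p.6) else (\q.7)))) else (\r.2)) (let s = (if true then (let t = (if true then (\a.false) else (\b.false)) in (let c = 4 in true)) else (6 == (let d = 1 in 9))) in (\e.s)))
step 6: [delta@0.0] ((if false then (if (let x = (4 - 4) in ((\y.y) true)) then (\z.(4 + 1)) else (if (let u = false in u) then (if true then (\v.0) else (\w.5)) else (if true then (\p.6) else (\q.7)))) else (\r.2)) (let s = (if true then (let t = (if true then (\a.false) else (\b.false)) in (let c = 4 in true)) else (6 == (let d = 1 in 9))) in (\e.s)))

Answer: delta at 0.0 : (false && false)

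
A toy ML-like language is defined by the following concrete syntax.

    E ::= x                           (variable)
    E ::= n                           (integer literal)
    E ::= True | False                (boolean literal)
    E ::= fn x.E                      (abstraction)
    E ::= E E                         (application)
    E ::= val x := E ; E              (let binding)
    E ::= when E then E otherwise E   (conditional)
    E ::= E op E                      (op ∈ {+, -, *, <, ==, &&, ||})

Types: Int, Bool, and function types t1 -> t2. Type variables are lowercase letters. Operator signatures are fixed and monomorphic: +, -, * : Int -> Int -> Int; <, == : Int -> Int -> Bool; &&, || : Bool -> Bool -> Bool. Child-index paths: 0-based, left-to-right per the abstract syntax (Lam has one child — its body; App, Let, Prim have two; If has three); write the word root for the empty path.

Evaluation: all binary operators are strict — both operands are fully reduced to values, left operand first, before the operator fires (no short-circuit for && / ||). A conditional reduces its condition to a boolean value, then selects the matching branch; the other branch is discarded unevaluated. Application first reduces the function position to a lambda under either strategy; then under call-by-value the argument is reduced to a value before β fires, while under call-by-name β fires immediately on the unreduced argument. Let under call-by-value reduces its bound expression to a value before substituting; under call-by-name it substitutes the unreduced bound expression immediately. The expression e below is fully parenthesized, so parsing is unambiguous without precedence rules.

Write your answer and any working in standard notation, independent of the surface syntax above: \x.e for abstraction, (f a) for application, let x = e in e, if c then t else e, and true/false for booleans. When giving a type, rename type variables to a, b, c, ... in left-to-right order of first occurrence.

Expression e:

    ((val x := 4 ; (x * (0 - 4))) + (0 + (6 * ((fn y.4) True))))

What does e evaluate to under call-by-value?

Answer: 8

Trace:
step 0: ((let x = 4 in (x * (0 - 4))) + (0 + (6 * ((\y.4) true))))
step 1: [let@0] ((4 * (0 - 4)) + (0 + (6 * ((\y.4) true))))
step 2: [delta@0.1] ((4 * -4) + (0 + (6 * ((\y.4) true))))
step 3: [delta@0] (-16 + (0 + (6 * ((\y.4) true))))
step 4: [beta@1.1.1] (-16 + (0 + (6 * 4)))
step 5: [delta@1.1] (-16 + (0 + 24))
step 6: [delta@1] (-16 + 24)
step 7: [delta@root] 8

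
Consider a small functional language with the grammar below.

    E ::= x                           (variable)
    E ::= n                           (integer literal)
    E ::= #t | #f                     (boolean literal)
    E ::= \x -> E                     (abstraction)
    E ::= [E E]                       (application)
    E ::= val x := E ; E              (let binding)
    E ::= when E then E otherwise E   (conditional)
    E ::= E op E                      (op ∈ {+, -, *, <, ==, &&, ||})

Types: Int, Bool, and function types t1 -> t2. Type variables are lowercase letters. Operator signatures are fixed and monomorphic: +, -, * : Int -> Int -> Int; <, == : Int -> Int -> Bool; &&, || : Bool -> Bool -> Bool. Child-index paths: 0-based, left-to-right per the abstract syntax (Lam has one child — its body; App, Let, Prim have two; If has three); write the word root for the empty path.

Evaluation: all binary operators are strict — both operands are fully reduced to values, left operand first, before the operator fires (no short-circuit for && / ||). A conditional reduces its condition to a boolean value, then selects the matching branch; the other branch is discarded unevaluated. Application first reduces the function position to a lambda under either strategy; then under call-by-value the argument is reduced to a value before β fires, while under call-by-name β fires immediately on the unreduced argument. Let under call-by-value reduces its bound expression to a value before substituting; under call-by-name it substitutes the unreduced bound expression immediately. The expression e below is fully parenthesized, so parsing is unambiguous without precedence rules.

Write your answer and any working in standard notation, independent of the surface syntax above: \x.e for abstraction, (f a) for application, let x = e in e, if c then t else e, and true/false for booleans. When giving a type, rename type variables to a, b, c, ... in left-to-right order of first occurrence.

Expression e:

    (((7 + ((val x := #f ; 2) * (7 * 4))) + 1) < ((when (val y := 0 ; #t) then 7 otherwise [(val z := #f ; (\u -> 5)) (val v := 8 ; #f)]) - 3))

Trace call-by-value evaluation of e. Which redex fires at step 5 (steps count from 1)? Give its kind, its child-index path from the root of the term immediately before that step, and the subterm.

Trace:
step 0: (((7 + ((let x = false in 2) * (7 * 4))) + 1) < ((if (let y = 0 in true) then 7 else ((let z = false in (\u.5)) (let v = 8 in false))) - 3))
step 1: [let@0.0.1.0] (((7 + (2 * (7 * 4))) + 1) < ((if (let y = 0 in true) then 7 else ((let z = false in (\u.5)) (let v = 8 in false))) - 3))
step 2: [delta@0.0.1.1] (((7 + (2 * 28)) + 1) < ((if (let y = 0 in true) then 7 else ((let z = false in (\u.5)) (let v = 8 in false))) - 3))
step 3: [delta@0.0.1] (((7 + 56) + 1) < ((if (let y = 0 in true) then 7 else ((let z = false in (\u.5)) (let v = 8 in false))) - 3))
step 4: [delta@0.0] ((63 + 1) < ((if (let y = 0 in true) then 7 else ((let z = false in (\u.5)) (let v = 8 in false))) - 3))
step 5: [delta@0] (64 < ((if (let y = 0 in true) then 7 else ((let z = false in (\u.5)) (let v = 8 in false))) - 3))

Answer: delta at 0 : (63 + 1)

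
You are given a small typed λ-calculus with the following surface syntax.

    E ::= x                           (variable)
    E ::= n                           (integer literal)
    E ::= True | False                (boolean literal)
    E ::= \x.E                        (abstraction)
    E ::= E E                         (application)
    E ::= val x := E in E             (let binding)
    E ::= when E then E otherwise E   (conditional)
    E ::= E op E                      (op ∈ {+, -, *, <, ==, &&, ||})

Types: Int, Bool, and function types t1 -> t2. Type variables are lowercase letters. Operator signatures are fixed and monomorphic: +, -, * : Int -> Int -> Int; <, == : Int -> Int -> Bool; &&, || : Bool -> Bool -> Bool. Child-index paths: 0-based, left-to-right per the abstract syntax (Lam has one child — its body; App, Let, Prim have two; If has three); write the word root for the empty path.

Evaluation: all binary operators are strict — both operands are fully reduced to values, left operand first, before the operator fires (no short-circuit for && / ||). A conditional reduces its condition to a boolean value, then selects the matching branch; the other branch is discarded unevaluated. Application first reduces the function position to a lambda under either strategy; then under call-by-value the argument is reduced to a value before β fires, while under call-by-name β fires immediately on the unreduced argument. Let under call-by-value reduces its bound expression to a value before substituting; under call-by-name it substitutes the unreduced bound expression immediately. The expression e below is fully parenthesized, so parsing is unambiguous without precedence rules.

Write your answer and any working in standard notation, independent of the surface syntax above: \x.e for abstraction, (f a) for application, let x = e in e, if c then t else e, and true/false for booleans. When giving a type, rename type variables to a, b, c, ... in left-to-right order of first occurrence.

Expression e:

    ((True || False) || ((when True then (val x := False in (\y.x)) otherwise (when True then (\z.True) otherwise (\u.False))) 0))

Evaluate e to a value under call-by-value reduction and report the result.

Answer: true

Derivation:
step 0: ((true || false) || ((if true then (let x = false in (\y.x)) else (if true then (\z.true) else (\u.false))) 0))
step 1: [delta@0] (true || ((if true then (let x = false in (\y.x)) else (if true then (\z.true) else (\u.false))) 0))
step 2: [if@1.0] (true || ((let x = false in (\y.x)) 0))
step 3: [let@1.0] (true || ((\y.false) 0))
step 4: [beta@1] (true || false)
step 5: [delta@root] true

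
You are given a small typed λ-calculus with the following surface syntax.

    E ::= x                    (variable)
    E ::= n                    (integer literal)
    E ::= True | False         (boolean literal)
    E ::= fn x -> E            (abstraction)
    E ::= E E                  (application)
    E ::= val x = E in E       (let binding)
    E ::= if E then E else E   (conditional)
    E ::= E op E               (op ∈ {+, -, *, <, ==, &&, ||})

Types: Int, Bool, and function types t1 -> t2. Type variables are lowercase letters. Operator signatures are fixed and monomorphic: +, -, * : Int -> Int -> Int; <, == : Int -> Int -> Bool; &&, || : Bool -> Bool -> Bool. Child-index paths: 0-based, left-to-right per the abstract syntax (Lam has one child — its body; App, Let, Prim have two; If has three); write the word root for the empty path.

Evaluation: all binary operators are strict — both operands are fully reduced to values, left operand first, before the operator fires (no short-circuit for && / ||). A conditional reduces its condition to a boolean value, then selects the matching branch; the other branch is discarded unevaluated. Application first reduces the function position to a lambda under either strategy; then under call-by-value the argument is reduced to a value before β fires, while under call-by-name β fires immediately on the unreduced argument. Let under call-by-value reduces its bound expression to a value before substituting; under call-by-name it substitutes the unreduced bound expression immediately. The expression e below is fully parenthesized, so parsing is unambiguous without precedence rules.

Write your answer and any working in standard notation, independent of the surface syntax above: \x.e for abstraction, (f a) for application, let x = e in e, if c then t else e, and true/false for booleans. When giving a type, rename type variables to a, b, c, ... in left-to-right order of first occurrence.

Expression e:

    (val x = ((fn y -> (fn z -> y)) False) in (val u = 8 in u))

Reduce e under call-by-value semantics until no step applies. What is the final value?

Derivation:
step 0: (let x = ((\y.(\z.y)) false) in (let u = 8 in u))
step 1: [beta@0] (let x = (\z.false) in (let u = 8 in u))
step 2: [let@root] (let u = 8 in u)
step 3: [let@root] 8

Answer: 8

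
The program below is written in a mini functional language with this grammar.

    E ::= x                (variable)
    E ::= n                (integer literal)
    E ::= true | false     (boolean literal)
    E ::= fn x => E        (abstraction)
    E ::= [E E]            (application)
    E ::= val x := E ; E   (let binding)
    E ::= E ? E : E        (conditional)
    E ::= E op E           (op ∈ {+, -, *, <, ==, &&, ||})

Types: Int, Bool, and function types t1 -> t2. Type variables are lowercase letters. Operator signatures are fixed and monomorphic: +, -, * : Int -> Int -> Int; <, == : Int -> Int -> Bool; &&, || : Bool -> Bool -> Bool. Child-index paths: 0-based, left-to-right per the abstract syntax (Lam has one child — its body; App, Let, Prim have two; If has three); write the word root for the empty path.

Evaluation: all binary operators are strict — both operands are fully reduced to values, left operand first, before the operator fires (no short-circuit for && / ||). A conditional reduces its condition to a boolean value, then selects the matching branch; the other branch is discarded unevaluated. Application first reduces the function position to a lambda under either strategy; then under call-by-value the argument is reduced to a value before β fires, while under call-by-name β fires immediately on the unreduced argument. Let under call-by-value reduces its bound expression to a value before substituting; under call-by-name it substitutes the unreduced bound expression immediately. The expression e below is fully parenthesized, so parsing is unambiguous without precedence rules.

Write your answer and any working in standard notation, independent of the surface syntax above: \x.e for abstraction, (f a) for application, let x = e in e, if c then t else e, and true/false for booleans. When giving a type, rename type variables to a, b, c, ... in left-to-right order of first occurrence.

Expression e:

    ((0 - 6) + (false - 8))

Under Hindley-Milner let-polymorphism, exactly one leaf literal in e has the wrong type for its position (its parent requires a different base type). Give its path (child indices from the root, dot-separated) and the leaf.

Answer: 1.0 : false

Working:
  unify Int ~ Int
  unify Int ~ Int
  unify Int ~ Int
  unify Bool ~ Int
  FAIL: mismatch Bool ~ Int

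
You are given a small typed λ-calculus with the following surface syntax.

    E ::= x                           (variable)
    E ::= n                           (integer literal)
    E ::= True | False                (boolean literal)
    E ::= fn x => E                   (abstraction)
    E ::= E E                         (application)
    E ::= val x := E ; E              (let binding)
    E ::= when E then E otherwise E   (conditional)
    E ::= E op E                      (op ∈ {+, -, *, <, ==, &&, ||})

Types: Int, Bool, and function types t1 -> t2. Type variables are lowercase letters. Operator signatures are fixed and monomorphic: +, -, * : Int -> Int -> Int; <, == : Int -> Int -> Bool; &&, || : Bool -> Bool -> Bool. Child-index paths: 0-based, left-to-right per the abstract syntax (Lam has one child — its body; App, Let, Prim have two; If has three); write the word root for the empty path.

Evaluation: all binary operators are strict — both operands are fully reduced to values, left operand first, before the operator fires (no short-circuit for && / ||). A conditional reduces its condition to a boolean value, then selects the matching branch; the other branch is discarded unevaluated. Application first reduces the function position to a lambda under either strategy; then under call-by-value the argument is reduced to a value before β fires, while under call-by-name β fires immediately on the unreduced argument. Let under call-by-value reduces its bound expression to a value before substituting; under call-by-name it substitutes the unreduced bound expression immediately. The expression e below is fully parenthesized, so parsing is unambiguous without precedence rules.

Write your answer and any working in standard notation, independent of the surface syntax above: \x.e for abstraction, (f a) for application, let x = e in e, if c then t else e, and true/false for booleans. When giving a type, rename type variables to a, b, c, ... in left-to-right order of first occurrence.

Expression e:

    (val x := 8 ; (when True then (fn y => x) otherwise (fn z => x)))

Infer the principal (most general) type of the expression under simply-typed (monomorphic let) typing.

Working:
let x : Int
  unify Bool ~ Bool
x : Int
\y._ : a -> Int
x : Int
\z._ : b -> Int
  unify a -> Int ~ b -> Int
  unify a ~ b
  unify Int ~ Int

Answer: a -> Int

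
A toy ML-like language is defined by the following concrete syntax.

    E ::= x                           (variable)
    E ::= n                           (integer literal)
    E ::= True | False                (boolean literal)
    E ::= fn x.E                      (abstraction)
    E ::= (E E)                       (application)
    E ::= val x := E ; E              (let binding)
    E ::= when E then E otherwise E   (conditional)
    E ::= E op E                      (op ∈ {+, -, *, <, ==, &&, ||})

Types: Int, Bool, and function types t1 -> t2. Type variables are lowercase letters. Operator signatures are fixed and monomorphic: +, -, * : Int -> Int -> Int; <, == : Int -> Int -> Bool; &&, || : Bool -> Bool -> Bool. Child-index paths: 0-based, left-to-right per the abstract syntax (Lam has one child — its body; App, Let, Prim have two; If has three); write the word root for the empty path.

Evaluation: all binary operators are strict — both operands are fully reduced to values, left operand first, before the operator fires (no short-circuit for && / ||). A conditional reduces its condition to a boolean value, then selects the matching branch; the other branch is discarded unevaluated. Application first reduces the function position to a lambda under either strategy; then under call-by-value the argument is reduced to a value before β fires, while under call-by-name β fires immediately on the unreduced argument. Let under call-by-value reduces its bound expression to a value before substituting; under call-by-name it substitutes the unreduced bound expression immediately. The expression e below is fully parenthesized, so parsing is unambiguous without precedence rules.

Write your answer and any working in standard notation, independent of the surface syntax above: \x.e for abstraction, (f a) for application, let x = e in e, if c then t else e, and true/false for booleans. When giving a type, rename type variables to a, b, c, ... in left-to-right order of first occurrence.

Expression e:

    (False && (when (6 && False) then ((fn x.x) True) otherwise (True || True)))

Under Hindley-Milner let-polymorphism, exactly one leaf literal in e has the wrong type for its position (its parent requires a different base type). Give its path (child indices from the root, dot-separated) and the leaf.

Trace:
  unify Bool ~ Bool
  unify Int ~ Bool
  FAIL: mismatch Int ~ Bool

Answer: 1.0.0 : 6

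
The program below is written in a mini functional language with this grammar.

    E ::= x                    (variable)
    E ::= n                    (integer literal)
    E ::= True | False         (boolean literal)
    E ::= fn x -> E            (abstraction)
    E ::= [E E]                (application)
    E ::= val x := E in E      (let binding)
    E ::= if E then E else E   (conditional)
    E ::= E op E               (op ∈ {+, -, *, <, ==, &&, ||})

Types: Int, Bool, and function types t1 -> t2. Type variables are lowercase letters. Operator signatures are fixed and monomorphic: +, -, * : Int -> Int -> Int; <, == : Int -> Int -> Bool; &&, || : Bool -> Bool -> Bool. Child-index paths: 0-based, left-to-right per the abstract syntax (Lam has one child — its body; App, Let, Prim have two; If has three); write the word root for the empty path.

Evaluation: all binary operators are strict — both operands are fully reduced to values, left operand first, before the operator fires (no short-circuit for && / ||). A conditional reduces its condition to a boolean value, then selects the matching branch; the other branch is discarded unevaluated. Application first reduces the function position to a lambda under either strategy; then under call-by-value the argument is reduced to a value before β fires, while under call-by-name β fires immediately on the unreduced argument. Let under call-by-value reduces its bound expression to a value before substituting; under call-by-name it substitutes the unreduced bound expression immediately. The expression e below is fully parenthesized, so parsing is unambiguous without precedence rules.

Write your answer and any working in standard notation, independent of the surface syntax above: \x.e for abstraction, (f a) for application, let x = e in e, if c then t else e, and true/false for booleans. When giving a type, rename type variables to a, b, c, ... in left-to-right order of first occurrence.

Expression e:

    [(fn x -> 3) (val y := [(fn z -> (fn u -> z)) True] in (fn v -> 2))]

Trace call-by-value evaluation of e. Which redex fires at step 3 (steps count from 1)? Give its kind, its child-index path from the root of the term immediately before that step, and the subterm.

Trace:
step 0: ((\x.3) (let y = ((\z.(\u.z)) true) in (\v.2)))
step 1: [beta@1.0] ((\x.3) (let y = (\u.true) in (\v.2)))
step 2: [let@1] ((\x.3) (\v.2))
step 3: [beta@root] 3

Answer: beta at root : ((\x.3) (\v.2))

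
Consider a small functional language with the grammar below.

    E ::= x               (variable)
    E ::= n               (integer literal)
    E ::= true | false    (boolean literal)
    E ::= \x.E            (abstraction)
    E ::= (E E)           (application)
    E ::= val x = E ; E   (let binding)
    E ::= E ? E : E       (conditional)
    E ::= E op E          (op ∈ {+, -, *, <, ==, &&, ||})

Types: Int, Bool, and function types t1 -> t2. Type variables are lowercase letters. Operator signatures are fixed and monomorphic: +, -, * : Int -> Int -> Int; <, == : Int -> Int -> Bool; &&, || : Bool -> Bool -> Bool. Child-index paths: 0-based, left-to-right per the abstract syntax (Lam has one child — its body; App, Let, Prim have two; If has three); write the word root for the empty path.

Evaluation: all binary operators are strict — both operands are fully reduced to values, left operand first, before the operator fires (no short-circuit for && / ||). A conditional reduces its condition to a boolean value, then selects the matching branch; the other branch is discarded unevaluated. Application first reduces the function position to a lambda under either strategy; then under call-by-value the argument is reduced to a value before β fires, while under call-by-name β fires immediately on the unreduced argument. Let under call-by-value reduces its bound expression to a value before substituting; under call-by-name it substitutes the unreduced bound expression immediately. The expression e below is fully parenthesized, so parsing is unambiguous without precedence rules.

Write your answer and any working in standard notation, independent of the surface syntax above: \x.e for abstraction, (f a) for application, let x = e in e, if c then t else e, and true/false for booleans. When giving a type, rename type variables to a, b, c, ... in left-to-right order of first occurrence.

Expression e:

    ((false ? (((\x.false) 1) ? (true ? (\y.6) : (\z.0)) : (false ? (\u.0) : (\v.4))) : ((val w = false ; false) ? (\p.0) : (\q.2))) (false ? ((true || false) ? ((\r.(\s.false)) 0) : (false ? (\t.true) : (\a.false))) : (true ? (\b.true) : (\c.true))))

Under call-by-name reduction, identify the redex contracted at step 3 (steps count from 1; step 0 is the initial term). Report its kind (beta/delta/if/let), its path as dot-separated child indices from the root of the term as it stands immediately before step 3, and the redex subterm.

Working:
step 0: ((if false then (if ((\x.false) 1) then (if true then (\y.6) else (\z.0)) else (if false then (\u.0) else (\v.4))) else (if (let w = false in false) then (\p.0) else (\q.2))) (if false then (if (true || false) then ((\r.(\s.false)) 0) else (if false then (\t.true) else (\a.false))) else (if true then (\b.true) else (\c.true))))
step 1: [if@0] ((if (let w = false in false) then (\p.0) else (\q.2)) (if false then (if (true || false) then ((\r.(\s.false)) 0) else (if false then (\t.true) else (\a.false))) else (if true then (\b.true) else (\c.true))))
step 2: [let@0.0] ((if false then (\p.0) else (\q.2)) (if false then (if (true || false) then ((\r.(\s.false)) 0) else (if false then (\t.true) else (\a.false))) else (if true then (\b.true) else (\c.true))))
step 3: [if@0] ((\q.2) (if false then (if (true || false) then ((\r.(\s.false)) 0) else (if false then (\t.true) else (\a.false))) else (if true then (\b.true) else (\c.true))))

Answer: if at 0 : (if false then (\p.0) else (\q.2))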